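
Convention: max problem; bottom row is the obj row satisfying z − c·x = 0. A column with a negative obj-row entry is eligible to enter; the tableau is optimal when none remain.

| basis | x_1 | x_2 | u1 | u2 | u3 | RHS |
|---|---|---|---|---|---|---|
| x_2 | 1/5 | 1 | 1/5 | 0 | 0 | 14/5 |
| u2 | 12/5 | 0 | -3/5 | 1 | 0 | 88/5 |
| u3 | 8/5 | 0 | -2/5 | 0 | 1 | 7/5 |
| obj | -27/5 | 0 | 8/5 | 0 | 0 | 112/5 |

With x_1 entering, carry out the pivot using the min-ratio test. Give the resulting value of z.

Ratio test on column x_1 — row 1: (14/5)/(1/5) = 14; row 2: (88/5)/(12/5) = 22/3; row 3: (7/5)/(8/5) = 7/8. Minimum is 7/8 at row 3 (u3 leaves); pivot element 8/5.
Pivot on row 3; the obj-row RHS becomes 112/5 − (-27/5)·(7/8) = 217/8.

217/8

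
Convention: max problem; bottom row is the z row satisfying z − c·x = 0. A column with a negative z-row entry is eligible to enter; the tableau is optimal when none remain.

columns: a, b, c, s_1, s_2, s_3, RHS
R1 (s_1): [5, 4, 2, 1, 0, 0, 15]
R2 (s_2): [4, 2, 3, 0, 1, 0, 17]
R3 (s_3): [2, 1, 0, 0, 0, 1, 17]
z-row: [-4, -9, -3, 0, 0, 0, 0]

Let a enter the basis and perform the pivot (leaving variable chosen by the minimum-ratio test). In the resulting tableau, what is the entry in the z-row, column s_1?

4/5

Ratio test on column a — row 1: 15/5 = 3; row 2: 17/4 = 17/4; row 3: 17/2 = 17/2. Minimum is 3 at row 1 (s_1 leaves); pivot element 5.
Divide row 1 by 5; eliminate column a from the other rows.
z-row update in column s_1: 0 − (-4)·(1/5) = 4/5.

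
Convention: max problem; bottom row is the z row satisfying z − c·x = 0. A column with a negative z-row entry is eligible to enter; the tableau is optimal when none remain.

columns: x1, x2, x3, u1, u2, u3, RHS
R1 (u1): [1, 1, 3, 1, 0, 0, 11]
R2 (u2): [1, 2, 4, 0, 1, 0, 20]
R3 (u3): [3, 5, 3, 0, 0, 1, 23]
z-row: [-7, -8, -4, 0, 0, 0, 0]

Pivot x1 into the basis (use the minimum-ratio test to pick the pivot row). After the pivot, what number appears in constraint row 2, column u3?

Ratio test on column x1 — row 1: 11/1 = 11; row 2: 20/1 = 20; row 3: 23/3 = 23/3. Minimum is 23/3 at row 3 (u3 leaves); pivot element 3.
Divide row 3 by 3; eliminate column x1 from the other rows.
Row 2 update in column u3: 0 − 1·(1/3) = -1/3.

-1/3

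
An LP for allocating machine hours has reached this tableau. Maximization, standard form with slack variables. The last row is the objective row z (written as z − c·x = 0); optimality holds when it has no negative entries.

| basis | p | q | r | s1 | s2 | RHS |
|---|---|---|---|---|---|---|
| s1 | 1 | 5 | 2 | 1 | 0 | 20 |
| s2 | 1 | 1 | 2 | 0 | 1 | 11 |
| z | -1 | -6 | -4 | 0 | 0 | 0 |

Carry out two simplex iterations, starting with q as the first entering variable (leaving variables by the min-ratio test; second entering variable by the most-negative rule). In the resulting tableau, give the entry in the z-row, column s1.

1

Ratio test on column q — row 1: 20/5 = 4; row 2: 11/1 = 11. Minimum is 4 at row 1 (s1 leaves); pivot element 5.
Divide row 1 by 5; eliminate column q from the other rows.
Second iteration: most negative z-row entry is -8/5 in column r, so r enters.
Ratio test on column r — row 1: 4/(2/5) = 10; row 2: 7/(8/5) = 35/8. Minimum is 35/8 at row 2 (s2 leaves); pivot element 8/5.
Divide row 2 by 8/5; eliminate column r from the other rows.
After both pivots, the entry at the z-row, column s1 is 1.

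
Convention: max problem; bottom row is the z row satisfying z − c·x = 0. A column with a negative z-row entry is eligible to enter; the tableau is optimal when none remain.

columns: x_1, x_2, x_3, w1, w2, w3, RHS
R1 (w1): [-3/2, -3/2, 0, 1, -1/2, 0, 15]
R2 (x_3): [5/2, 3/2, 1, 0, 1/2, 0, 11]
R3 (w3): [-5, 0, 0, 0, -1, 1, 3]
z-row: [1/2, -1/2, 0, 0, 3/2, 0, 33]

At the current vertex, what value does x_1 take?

0

x_1 is not in the basis, so in the current basic feasible solution x_1 = 0.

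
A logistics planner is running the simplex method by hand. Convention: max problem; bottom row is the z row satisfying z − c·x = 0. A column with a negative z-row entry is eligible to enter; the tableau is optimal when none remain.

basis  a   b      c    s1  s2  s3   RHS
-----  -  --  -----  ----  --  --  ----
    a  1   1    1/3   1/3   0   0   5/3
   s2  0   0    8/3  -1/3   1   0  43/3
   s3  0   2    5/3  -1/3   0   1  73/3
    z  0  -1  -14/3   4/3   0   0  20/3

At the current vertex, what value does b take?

0

b is not in the basis, so in the current basic feasible solution b = 0.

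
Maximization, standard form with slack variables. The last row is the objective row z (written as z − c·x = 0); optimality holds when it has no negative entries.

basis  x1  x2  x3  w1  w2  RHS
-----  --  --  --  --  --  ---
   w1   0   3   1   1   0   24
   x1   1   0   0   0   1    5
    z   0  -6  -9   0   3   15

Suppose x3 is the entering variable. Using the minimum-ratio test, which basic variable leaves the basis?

w1

Column x3 entries and ratios — w1: 24/1 = 24; x1: 0 ≤ 0, skip.
Smallest ratio is 24 in the row of w1, so w1 leaves.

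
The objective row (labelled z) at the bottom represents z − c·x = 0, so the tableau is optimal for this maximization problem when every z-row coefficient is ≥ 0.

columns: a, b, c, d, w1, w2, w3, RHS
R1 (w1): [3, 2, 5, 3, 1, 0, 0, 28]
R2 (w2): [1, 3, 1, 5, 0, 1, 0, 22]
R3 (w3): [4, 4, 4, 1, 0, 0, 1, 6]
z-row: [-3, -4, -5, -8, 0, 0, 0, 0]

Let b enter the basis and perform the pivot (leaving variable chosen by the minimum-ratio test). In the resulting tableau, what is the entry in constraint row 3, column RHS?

3/2

Ratio test on column b — row 1: 28/2 = 14; row 2: 22/3 = 22/3; row 3: 6/4 = 3/2. Minimum is 3/2 at row 3 (w3 leaves); pivot element 4.
Divide row 3 by 4; eliminate column b from the other rows.
In the new row 3, the RHS entry is the old entry divided by the pivot: 6/4 = 3/2.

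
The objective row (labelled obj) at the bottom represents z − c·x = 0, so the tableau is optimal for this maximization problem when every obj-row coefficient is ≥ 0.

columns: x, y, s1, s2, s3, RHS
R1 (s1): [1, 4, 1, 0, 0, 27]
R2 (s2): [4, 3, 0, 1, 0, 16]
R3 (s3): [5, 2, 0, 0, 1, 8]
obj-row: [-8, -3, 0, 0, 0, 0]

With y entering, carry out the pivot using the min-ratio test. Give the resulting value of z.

12

Ratio test on column y — row 1: 27/4 = 27/4; row 2: 16/3 = 16/3; row 3: 8/2 = 4. Minimum is 4 at row 3 (s3 leaves); pivot element 2.
Pivot on row 3; the obj-row RHS becomes 0 − (-3)·4 = 12.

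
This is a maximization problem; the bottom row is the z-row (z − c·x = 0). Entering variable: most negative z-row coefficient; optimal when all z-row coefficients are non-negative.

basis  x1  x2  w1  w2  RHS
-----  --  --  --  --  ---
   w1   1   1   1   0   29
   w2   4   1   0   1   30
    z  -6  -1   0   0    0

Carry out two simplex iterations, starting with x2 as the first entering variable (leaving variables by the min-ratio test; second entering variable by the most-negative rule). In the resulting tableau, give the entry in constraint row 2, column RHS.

Ratio test on column x2 — row 1: 29/1 = 29; row 2: 30/1 = 30. Minimum is 29 at row 1 (w1 leaves); pivot element 1.
Divide row 1 by 1; eliminate column x2 from the other rows.
Second iteration: most negative z-row entry is -5 in column x1, so x1 enters.
Ratio test on column x1 — row 1: 29/1 = 29; row 2: 1/3 = 1/3. Minimum is 1/3 at row 2 (w2 leaves); pivot element 3.
Divide row 2 by 3; eliminate column x1 from the other rows.
After both pivots, the entry at constraint row 2, column RHS is 1/3.

1/3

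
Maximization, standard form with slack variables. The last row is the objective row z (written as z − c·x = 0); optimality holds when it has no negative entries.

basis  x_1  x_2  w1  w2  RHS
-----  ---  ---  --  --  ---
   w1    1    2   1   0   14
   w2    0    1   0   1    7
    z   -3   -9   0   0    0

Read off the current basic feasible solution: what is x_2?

0

x_2 is not in the basis, so in the current basic feasible solution x_2 = 0.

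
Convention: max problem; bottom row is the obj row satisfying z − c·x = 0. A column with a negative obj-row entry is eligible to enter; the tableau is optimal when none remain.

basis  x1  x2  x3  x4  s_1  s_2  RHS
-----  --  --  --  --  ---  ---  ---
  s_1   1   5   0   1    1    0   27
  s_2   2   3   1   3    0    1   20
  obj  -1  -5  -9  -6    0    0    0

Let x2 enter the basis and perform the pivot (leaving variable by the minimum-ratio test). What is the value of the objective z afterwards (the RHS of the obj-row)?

27

Ratio test on column x2 — row 1: 27/5 = 27/5; row 2: 20/3 = 20/3. Minimum is 27/5 at row 1 (s_1 leaves); pivot element 5.
Pivot on row 1; the obj-row RHS becomes 0 − (-5)·(27/5) = 27.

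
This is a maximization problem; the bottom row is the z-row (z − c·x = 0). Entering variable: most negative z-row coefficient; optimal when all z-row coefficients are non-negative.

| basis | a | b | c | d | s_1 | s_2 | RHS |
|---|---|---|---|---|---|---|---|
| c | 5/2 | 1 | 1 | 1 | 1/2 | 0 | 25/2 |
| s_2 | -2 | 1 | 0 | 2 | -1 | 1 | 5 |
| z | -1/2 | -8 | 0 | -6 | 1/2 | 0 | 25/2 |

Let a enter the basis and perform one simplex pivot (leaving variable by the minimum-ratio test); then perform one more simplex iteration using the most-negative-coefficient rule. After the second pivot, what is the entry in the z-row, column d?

19/3

Ratio test on column a — row 1: (25/2)/(5/2) = 5; row 2: entry -2 ≤ 0. Minimum is 5 at row 1 (c leaves); pivot element 5/2.
Divide row 1 by 5/2; eliminate column a from the other rows.
Second iteration: most negative z-row entry is -39/5 in column b, so b enters.
Ratio test on column b — row 1: 5/(2/5) = 25/2; row 2: 15/(9/5) = 25/3. Minimum is 25/3 at row 2 (s_2 leaves); pivot element 9/5.
Divide row 2 by 9/5; eliminate column b from the other rows.
After both pivots, the entry at the z-row, column d is 19/3.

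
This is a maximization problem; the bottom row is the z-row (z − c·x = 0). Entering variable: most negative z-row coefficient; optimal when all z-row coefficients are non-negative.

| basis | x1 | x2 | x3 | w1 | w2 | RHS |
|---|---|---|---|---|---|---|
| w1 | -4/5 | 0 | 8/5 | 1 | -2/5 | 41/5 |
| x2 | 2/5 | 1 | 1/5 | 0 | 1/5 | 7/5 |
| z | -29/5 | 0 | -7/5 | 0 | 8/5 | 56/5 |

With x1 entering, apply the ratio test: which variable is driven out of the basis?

Column x1 entries and ratios — w1: -4/5 ≤ 0, skip; x2: (7/5)/(2/5) = 7/2.
Smallest ratio is 7/2 in the row of x2, so x2 leaves.

x2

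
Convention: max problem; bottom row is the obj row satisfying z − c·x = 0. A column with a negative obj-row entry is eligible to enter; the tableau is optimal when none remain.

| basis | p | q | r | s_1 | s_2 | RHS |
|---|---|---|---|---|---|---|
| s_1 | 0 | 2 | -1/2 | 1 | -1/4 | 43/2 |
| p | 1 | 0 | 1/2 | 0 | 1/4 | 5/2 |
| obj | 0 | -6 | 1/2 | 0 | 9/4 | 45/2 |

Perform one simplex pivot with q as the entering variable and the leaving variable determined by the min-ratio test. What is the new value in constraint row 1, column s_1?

Ratio test on column q — row 1: (43/2)/2 = 43/4; row 2: entry 0 ≤ 0. Minimum is 43/4 at row 1 (s_1 leaves); pivot element 2.
Divide row 1 by 2; eliminate column q from the other rows.
In the new row 1, the s_1 entry is the old entry divided by the pivot: 1/2 = 1/2.

1/2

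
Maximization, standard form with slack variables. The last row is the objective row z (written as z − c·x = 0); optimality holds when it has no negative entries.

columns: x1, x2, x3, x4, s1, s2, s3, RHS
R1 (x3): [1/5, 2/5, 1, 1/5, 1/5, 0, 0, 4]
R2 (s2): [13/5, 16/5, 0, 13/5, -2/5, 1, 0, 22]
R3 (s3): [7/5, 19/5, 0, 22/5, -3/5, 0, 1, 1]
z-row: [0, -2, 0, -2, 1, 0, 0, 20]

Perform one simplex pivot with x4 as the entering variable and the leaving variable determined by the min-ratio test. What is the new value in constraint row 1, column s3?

-1/22

Ratio test on column x4 — row 1: 4/(1/5) = 20; row 2: 22/(13/5) = 110/13; row 3: 1/(22/5) = 5/22. Minimum is 5/22 at row 3 (s3 leaves); pivot element 22/5.
Divide row 3 by 22/5; eliminate column x4 from the other rows.
Row 1 update in column s3: 0 − (1/5)·(5/22) = -1/22.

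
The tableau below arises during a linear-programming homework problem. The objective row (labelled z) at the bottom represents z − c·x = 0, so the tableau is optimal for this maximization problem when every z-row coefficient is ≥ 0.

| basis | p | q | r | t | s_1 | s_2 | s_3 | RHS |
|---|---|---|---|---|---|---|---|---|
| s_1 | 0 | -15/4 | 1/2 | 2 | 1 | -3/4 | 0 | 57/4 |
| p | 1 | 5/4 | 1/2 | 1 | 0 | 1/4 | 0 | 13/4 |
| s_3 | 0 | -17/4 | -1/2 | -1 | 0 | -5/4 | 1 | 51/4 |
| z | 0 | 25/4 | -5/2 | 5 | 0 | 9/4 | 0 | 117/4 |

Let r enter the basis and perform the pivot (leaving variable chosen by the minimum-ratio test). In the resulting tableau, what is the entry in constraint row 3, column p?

1

Ratio test on column r — row 1: (57/4)/(1/2) = 57/2; row 2: (13/4)/(1/2) = 13/2; row 3: entry -1/2 ≤ 0. Minimum is 13/2 at row 2 (p leaves); pivot element 1/2.
Divide row 2 by 1/2; eliminate column r from the other rows.
Row 3 update in column p: 0 − (-1/2)·2 = 1.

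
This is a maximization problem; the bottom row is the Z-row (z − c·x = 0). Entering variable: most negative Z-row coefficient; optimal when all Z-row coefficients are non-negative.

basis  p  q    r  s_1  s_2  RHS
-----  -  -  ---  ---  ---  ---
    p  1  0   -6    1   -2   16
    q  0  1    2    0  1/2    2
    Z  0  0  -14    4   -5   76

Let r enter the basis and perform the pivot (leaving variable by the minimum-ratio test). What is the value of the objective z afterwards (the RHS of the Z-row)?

90

Ratio test on column r — row 1: entry -6 ≤ 0; row 2: 2/2 = 1. Minimum is 1 at row 2 (q leaves); pivot element 2.
Pivot on row 2; the Z-row RHS becomes 76 − (-14)·1 = 90.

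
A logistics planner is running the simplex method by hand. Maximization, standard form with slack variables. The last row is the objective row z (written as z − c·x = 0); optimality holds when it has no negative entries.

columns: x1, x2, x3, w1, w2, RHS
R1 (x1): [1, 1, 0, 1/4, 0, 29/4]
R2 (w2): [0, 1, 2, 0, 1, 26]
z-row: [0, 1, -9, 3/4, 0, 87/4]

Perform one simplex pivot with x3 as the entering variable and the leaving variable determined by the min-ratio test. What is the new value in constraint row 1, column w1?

1/4

Ratio test on column x3 — row 1: entry 0 ≤ 0; row 2: 26/2 = 13. Minimum is 13 at row 2 (w2 leaves); pivot element 2.
Divide row 2 by 2; eliminate column x3 from the other rows.
Row 1 update in column w1: 1/4 − 0·0 = 1/4.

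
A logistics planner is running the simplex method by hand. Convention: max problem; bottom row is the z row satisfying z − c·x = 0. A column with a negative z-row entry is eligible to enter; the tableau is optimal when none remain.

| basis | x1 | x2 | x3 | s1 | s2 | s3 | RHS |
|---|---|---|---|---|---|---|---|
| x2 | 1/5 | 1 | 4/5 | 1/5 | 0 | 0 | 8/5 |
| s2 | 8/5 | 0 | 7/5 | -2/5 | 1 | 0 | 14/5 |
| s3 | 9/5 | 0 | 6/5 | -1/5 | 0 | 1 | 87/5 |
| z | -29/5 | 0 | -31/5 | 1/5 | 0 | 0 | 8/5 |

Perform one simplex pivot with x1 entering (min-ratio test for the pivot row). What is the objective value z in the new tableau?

Ratio test on column x1 — row 1: (8/5)/(1/5) = 8; row 2: (14/5)/(8/5) = 7/4; row 3: (87/5)/(9/5) = 29/3. Minimum is 7/4 at row 2 (s2 leaves); pivot element 8/5.
Pivot on row 2; the z-row RHS becomes 8/5 − (-29/5)·(7/4) = 47/4.

47/4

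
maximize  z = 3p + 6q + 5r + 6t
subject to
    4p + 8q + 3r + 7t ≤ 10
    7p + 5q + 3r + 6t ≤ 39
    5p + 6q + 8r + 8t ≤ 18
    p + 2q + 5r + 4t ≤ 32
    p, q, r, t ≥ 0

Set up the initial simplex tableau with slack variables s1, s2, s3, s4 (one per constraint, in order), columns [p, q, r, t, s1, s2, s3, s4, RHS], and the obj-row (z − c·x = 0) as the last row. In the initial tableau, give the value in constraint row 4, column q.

2

Constraint 4 has coefficient 2 on q.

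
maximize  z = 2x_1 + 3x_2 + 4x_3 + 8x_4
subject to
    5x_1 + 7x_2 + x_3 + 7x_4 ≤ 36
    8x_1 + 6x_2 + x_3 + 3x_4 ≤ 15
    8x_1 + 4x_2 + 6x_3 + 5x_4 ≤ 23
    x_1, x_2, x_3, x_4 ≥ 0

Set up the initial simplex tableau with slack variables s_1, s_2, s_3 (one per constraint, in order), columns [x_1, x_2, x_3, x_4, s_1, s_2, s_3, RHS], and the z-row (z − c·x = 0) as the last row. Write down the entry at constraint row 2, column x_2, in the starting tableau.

6

Constraint 2 has coefficient 6 on x_2.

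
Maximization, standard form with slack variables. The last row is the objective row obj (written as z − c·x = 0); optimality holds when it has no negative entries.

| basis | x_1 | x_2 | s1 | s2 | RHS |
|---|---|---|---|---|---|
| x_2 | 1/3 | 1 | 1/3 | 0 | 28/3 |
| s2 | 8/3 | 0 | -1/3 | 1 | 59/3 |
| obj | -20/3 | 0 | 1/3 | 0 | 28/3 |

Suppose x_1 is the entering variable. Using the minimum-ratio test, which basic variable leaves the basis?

Column x_1 entries and ratios — x_2: (28/3)/(1/3) = 28; s2: (59/3)/(8/3) = 59/8.
Smallest ratio is 59/8 in the row of s2, so s2 leaves.

s2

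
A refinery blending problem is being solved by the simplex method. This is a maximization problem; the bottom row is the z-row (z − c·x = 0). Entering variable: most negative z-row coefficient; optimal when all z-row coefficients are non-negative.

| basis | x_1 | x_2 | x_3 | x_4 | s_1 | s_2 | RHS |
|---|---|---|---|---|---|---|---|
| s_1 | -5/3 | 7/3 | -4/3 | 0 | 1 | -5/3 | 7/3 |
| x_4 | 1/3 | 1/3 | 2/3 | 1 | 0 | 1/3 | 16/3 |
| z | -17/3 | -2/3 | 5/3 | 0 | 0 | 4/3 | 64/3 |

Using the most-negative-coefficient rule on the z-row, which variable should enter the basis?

x_1

Negative z-row entries: x_1: -17/3, x_2: -2/3.
The most negative is -17/3 in column x_1, so x_1 enters.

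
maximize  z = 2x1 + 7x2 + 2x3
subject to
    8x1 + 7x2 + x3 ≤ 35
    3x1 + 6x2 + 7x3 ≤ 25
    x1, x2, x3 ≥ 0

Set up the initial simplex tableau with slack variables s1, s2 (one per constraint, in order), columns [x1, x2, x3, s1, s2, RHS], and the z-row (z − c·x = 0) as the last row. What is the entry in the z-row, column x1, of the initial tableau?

-2

The z-row carries the negated objective coefficients: the x1 entry is -2.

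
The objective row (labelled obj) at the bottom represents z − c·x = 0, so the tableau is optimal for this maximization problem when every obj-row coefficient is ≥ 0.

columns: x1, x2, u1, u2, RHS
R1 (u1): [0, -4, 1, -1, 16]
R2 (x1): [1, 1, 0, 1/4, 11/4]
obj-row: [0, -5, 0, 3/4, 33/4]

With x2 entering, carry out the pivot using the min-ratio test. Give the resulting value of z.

22

Ratio test on column x2 — row 1: entry -4 ≤ 0; row 2: (11/4)/1 = 11/4. Minimum is 11/4 at row 2 (x1 leaves); pivot element 1.
Pivot on row 2; the obj-row RHS becomes 33/4 − (-5)·(11/4) = 22.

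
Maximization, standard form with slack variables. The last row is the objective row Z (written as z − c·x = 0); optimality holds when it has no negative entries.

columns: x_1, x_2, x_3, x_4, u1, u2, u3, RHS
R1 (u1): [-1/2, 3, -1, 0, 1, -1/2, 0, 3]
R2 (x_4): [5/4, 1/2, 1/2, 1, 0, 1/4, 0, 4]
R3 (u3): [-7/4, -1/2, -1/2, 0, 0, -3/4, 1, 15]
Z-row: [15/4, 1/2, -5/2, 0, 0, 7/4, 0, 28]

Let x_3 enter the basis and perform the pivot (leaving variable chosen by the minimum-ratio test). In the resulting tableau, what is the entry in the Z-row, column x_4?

Ratio test on column x_3 — row 1: entry -1 ≤ 0; row 2: 4/(1/2) = 8; row 3: entry -1/2 ≤ 0. Minimum is 8 at row 2 (x_4 leaves); pivot element 1/2.
Divide row 2 by 1/2; eliminate column x_3 from the other rows.
Z-row update in column x_4: 0 − (-5/2)·2 = 5.

5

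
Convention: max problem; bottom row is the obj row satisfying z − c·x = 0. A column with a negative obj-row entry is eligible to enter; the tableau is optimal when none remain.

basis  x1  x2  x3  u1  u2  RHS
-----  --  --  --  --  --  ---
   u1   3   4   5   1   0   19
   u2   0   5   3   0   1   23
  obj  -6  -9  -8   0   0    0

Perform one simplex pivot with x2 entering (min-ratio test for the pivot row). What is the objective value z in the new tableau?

207/5

Ratio test on column x2 — row 1: 19/4 = 19/4; row 2: 23/5 = 23/5. Minimum is 23/5 at row 2 (u2 leaves); pivot element 5.
Pivot on row 2; the obj-row RHS becomes 0 − (-9)·(23/5) = 207/5.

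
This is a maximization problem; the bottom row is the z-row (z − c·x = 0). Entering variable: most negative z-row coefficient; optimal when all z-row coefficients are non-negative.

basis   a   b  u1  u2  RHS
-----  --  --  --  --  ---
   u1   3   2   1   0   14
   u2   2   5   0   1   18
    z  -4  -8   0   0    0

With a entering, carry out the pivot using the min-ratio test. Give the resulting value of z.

Ratio test on column a — row 1: 14/3 = 14/3; row 2: 18/2 = 9. Minimum is 14/3 at row 1 (u1 leaves); pivot element 3.
Pivot on row 1; the z-row RHS becomes 0 − (-4)·(14/3) = 56/3.

56/3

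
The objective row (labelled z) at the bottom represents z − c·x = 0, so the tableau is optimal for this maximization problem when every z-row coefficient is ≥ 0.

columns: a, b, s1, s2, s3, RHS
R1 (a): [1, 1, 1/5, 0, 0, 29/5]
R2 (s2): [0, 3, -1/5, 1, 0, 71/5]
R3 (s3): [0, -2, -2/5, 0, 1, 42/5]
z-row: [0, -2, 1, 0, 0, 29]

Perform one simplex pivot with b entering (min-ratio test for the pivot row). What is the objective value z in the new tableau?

Ratio test on column b — row 1: (29/5)/1 = 29/5; row 2: (71/5)/3 = 71/15; row 3: entry -2 ≤ 0. Minimum is 71/15 at row 2 (s2 leaves); pivot element 3.
Pivot on row 2; the z-row RHS becomes 29 − (-2)·(71/15) = 577/15.

577/15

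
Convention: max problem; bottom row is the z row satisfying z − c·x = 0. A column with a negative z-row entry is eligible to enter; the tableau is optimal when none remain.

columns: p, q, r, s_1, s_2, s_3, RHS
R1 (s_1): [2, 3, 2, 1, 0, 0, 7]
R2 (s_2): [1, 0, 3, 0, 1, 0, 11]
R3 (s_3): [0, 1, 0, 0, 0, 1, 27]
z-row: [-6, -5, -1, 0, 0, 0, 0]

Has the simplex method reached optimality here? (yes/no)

no

The z-row has a negative entry -6 in column p, so it is not optimal.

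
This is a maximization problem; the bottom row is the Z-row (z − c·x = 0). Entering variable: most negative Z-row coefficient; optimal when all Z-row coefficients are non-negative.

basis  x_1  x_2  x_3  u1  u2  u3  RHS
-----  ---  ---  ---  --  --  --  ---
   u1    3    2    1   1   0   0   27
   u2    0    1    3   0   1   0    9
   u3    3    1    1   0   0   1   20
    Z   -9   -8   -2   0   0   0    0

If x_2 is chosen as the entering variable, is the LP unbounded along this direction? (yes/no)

Column x_2 has positive entries in row(s) 1, 2, 3, so the ratio test bounds it — not unbounded.

no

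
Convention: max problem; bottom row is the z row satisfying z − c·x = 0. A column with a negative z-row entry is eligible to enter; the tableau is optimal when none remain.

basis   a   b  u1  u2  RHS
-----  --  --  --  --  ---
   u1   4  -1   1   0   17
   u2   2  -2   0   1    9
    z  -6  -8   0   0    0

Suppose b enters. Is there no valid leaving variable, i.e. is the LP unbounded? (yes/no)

yes

Every constraint-row entry in column b is ≤ 0, so increasing b is unbounded.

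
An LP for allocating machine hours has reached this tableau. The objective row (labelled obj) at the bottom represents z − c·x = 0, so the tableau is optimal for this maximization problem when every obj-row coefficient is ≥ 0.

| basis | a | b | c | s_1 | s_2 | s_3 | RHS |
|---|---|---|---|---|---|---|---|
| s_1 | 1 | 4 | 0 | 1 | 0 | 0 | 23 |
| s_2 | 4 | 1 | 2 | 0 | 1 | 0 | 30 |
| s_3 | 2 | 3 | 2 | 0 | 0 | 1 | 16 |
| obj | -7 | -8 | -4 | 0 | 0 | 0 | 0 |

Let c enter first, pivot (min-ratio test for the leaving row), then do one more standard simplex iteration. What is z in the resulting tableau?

53

Ratio test on column c — row 1: entry 0 ≤ 0; row 2: 30/2 = 15; row 3: 16/2 = 8. Minimum is 8 at row 3 (s_3 leaves); pivot element 2.
Pivot on row 3; the obj-row RHS becomes 0 − (-4)·8 = 32.
Next entering variable (most negative obj-row entry -3): a.
Ratio test on column a — row 1: 23/1 = 23; row 2: 14/2 = 7; row 3: 8/1 = 8. Minimum is 7 at row 2 (s_2 leaves); pivot element 2.
After the second pivot the obj-row RHS is 32 − (-3)·7 = 53.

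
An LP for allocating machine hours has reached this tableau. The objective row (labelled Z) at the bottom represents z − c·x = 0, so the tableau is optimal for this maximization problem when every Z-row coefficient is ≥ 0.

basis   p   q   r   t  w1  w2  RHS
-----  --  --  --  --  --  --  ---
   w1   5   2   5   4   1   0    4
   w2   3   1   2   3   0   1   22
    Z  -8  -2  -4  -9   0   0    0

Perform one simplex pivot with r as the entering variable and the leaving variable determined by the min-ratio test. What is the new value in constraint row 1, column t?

4/5

Ratio test on column r — row 1: 4/5 = 4/5; row 2: 22/2 = 11. Minimum is 4/5 at row 1 (w1 leaves); pivot element 5.
Divide row 1 by 5; eliminate column r from the other rows.
In the new row 1, the t entry is the old entry divided by the pivot: 4/5 = 4/5.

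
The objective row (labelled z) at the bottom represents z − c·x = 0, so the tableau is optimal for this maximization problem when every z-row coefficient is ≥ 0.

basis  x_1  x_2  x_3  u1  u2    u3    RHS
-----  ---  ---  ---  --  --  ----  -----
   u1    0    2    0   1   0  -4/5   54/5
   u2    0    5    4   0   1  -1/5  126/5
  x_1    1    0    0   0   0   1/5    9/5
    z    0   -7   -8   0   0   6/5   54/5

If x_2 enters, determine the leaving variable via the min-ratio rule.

Column x_2 entries and ratios — u1: (54/5)/2 = 27/5; u2: (126/5)/5 = 126/25; x_1: 0 ≤ 0, skip.
Smallest ratio is 126/25 in the row of u2, so u2 leaves.

u2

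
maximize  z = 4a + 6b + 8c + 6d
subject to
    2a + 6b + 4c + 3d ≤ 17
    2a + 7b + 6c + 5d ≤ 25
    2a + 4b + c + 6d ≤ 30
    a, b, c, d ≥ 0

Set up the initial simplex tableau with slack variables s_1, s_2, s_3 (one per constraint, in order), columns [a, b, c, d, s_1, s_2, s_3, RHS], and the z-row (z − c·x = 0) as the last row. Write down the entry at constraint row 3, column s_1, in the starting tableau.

Slack s_1 belongs to constraint 1; its column is the unit vector e_1, so the entry in row 3 is 0.

0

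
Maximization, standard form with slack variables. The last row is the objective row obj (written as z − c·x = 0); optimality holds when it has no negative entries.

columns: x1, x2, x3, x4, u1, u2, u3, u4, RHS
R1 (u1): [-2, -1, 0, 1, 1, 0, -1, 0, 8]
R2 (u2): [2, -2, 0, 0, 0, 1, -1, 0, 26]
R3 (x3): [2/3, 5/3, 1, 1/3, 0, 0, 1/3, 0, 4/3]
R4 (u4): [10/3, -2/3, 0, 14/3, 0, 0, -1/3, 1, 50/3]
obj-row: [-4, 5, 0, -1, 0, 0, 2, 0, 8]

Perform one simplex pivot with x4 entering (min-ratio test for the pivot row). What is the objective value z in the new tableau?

81/7

Ratio test on column x4 — row 1: 8/1 = 8; row 2: entry 0 ≤ 0; row 3: (4/3)/(1/3) = 4; row 4: (50/3)/(14/3) = 25/7. Minimum is 25/7 at row 4 (u4 leaves); pivot element 14/3.
Pivot on row 4; the obj-row RHS becomes 8 − (-1)·(25/7) = 81/7.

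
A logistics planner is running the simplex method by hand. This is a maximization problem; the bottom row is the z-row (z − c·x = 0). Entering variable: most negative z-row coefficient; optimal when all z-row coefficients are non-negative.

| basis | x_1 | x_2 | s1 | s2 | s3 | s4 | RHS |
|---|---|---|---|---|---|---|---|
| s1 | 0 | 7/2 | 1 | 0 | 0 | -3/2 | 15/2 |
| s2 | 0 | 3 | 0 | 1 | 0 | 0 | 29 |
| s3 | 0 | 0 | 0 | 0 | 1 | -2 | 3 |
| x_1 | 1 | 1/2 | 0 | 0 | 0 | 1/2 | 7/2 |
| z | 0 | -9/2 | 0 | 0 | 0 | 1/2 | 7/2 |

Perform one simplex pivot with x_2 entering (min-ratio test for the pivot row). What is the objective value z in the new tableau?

Ratio test on column x_2 — row 1: (15/2)/(7/2) = 15/7; row 2: 29/3 = 29/3; row 3: entry 0 ≤ 0; row 4: (7/2)/(1/2) = 7. Minimum is 15/7 at row 1 (s1 leaves); pivot element 7/2.
Pivot on row 1; the z-row RHS becomes 7/2 − (-9/2)·(15/7) = 92/7.

92/7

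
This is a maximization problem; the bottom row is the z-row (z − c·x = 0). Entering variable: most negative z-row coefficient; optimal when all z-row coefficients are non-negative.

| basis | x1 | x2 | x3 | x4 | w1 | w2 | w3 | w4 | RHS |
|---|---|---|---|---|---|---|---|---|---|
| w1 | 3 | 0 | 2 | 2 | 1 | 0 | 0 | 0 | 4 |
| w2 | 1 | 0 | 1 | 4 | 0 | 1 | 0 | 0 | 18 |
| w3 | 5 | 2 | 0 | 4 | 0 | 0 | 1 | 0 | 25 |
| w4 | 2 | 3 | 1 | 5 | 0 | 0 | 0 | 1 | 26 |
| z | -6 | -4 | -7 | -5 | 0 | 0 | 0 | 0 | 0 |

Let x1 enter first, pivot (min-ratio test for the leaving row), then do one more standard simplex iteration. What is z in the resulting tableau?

352/9

Ratio test on column x1 — row 1: 4/3 = 4/3; row 2: 18/1 = 18; row 3: 25/5 = 5; row 4: 26/2 = 13. Minimum is 4/3 at row 1 (w1 leaves); pivot element 3.
Pivot on row 1; the z-row RHS becomes 0 − (-6)·(4/3) = 8.
Next entering variable (most negative z-row entry -4): x2.
Ratio test on column x2 — row 1: entry 0 ≤ 0; row 2: entry 0 ≤ 0; row 3: (55/3)/2 = 55/6; row 4: (70/3)/3 = 70/9. Minimum is 70/9 at row 4 (w4 leaves); pivot element 3.
After the second pivot the z-row RHS is 8 − (-4)·(70/9) = 352/9.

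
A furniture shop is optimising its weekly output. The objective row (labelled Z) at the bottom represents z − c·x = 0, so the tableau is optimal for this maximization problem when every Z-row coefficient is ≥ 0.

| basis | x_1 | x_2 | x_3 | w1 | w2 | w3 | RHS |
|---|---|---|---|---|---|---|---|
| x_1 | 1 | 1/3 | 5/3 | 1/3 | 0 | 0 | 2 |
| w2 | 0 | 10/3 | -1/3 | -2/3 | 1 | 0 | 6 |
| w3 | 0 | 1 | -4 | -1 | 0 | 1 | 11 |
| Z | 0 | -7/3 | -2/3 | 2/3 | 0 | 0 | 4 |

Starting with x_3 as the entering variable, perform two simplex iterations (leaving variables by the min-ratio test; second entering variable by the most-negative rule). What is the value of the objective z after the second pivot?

Ratio test on column x_3 — row 1: 2/(5/3) = 6/5; row 2: entry -1/3 ≤ 0; row 3: entry -4 ≤ 0. Minimum is 6/5 at row 1 (x_1 leaves); pivot element 5/3.
Pivot on row 1; the Z-row RHS becomes 4 − (-2/3)·(6/5) = 24/5.
Next entering variable (most negative Z-row entry -11/5): x_2.
Ratio test on column x_2 — row 1: (6/5)/(1/5) = 6; row 2: (32/5)/(17/5) = 32/17; row 3: (79/5)/(9/5) = 79/9. Minimum is 32/17 at row 2 (w2 leaves); pivot element 17/5.
After the second pivot the Z-row RHS is 24/5 − (-11/5)·(32/17) = 152/17.

152/17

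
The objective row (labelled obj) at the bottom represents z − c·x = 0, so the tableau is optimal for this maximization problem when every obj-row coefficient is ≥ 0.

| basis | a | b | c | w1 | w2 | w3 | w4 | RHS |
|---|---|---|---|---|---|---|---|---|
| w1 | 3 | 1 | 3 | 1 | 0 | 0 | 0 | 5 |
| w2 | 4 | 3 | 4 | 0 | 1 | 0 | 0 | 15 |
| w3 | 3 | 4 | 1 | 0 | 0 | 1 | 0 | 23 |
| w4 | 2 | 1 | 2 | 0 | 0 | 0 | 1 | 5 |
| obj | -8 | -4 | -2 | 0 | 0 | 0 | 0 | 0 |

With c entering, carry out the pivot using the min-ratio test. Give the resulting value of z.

10/3

Ratio test on column c — row 1: 5/3 = 5/3; row 2: 15/4 = 15/4; row 3: 23/1 = 23; row 4: 5/2 = 5/2. Minimum is 5/3 at row 1 (w1 leaves); pivot element 3.
Pivot on row 1; the obj-row RHS becomes 0 − (-2)·(5/3) = 10/3.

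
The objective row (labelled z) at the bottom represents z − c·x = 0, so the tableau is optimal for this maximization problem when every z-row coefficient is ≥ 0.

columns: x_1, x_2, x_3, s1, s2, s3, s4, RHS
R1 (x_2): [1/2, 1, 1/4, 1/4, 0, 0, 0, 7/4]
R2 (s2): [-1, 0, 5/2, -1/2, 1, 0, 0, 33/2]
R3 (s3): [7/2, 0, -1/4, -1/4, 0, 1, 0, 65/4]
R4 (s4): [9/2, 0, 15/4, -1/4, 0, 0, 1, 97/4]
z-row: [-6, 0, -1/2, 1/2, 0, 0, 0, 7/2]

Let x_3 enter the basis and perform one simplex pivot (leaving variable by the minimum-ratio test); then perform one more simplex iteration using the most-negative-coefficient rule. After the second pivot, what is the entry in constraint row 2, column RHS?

3

Ratio test on column x_3 — row 1: (7/4)/(1/4) = 7; row 2: (33/2)/(5/2) = 33/5; row 3: entry -1/4 ≤ 0; row 4: (97/4)/(15/4) = 97/15. Minimum is 97/15 at row 4 (s4 leaves); pivot element 15/4.
Divide row 4 by 15/4; eliminate column x_3 from the other rows.
Second iteration: most negative z-row entry is -27/5 in column x_1, so x_1 enters.
Ratio test on column x_1 — row 1: (2/15)/(1/5) = 2/3; row 2: entry -4 ≤ 0; row 3: (268/15)/(19/5) = 268/57; row 4: (97/15)/(6/5) = 97/18. Minimum is 2/3 at row 1 (x_2 leaves); pivot element 1/5.
Divide row 1 by 1/5; eliminate column x_1 from the other rows.
After both pivots, the entry at constraint row 2, column RHS is 3.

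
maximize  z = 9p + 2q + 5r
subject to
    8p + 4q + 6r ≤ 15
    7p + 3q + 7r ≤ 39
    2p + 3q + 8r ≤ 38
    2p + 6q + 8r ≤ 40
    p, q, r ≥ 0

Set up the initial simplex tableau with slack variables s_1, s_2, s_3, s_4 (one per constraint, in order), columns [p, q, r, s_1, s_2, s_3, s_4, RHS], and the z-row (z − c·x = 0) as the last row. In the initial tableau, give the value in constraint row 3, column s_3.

Slack s_3 belongs to constraint 3; its column is the unit vector e_3, so the entry in row 3 is 1.

1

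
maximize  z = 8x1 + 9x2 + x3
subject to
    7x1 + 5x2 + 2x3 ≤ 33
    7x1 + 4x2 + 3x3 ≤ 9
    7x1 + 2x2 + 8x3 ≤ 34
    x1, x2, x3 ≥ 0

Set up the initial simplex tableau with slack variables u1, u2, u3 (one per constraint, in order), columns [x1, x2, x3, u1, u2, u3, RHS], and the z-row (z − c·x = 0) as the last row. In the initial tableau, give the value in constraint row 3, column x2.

Constraint 3 has coefficient 2 on x2.

2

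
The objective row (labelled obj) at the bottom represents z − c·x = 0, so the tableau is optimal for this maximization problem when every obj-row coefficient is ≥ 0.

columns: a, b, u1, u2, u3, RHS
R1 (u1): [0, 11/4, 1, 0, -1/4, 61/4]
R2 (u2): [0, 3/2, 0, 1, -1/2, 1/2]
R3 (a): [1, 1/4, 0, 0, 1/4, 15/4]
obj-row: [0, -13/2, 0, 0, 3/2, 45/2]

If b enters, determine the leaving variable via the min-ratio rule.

Column b entries and ratios — u1: (61/4)/(11/4) = 61/11; u2: (1/2)/(3/2) = 1/3; a: (15/4)/(1/4) = 15.
Smallest ratio is 1/3 in the row of u2, so u2 leaves.

u2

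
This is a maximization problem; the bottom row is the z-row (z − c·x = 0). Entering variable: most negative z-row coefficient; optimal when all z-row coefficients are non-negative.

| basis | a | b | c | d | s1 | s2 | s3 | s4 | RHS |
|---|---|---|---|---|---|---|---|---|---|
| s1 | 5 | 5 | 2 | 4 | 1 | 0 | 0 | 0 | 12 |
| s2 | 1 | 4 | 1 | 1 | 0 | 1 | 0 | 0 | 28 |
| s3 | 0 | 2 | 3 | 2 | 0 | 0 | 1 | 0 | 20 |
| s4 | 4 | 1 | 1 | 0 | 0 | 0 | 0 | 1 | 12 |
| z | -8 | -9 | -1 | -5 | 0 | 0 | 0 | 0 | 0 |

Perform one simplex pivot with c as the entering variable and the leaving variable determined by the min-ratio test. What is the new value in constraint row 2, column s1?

Ratio test on column c — row 1: 12/2 = 6; row 2: 28/1 = 28; row 3: 20/3 = 20/3; row 4: 12/1 = 12. Minimum is 6 at row 1 (s1 leaves); pivot element 2.
Divide row 1 by 2; eliminate column c from the other rows.
Row 2 update in column s1: 0 − 1·(1/2) = -1/2.

-1/2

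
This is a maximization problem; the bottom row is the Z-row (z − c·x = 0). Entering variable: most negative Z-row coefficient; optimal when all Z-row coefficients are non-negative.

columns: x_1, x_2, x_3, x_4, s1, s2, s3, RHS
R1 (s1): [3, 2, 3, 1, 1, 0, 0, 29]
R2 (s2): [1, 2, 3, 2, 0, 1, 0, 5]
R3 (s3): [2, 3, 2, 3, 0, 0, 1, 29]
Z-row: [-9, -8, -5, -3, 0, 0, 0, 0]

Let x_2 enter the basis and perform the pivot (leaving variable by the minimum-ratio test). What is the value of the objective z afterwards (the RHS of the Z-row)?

20

Ratio test on column x_2 — row 1: 29/2 = 29/2; row 2: 5/2 = 5/2; row 3: 29/3 = 29/3. Minimum is 5/2 at row 2 (s2 leaves); pivot element 2.
Pivot on row 2; the Z-row RHS becomes 0 − (-8)·(5/2) = 20.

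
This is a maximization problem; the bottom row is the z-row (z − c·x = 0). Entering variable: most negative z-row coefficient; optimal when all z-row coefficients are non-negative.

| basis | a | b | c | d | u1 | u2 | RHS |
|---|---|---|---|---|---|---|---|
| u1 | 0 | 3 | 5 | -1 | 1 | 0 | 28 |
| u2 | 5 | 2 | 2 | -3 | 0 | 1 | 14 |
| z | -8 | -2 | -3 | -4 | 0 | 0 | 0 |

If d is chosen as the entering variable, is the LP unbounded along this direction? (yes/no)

Every constraint-row entry in column d is ≤ 0, so increasing d is unbounded.

yes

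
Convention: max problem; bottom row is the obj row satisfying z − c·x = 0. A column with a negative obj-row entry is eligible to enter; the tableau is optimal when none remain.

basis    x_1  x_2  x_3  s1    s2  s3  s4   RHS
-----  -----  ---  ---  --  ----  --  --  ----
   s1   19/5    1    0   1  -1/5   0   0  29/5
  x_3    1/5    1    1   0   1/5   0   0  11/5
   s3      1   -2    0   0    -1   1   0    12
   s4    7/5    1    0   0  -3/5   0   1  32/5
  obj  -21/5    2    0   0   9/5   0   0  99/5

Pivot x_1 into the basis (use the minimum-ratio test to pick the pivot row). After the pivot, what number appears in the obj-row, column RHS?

Ratio test on column x_1 — row 1: (29/5)/(19/5) = 29/19; row 2: (11/5)/(1/5) = 11; row 3: 12/1 = 12; row 4: (32/5)/(7/5) = 32/7. Minimum is 29/19 at row 1 (s1 leaves); pivot element 19/5.
Divide row 1 by 19/5; eliminate column x_1 from the other rows.
obj-row update in column RHS: 99/5 − (-21/5)·(29/19) = 498/19.

498/19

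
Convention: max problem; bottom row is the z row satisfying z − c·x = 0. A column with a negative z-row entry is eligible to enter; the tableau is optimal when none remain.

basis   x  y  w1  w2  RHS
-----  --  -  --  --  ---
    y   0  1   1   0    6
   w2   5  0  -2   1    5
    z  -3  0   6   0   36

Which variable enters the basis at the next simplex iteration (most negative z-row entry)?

Negative z-row entries: x: -3.
The most negative is -3 in column x, so x enters.

x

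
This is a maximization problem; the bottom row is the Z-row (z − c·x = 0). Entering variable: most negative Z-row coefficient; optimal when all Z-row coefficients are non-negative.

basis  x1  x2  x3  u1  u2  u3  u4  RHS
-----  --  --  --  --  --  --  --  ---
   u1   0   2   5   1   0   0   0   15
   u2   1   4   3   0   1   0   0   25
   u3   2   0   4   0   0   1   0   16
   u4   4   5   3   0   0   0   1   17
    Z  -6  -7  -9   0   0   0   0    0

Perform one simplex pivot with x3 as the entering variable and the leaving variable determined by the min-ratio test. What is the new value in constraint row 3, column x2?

Ratio test on column x3 — row 1: 15/5 = 3; row 2: 25/3 = 25/3; row 3: 16/4 = 4; row 4: 17/3 = 17/3. Minimum is 3 at row 1 (u1 leaves); pivot element 5.
Divide row 1 by 5; eliminate column x3 from the other rows.
Row 3 update in column x2: 0 − 4·(2/5) = -8/5.

-8/5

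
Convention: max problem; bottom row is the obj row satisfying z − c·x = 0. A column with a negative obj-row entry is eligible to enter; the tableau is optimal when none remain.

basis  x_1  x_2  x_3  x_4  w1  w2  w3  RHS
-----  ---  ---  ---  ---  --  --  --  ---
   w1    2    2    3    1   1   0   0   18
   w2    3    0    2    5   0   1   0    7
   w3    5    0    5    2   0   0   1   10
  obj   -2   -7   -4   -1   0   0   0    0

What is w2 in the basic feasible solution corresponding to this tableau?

7

w2 is basic (row 2); its value is the RHS of that row, 7.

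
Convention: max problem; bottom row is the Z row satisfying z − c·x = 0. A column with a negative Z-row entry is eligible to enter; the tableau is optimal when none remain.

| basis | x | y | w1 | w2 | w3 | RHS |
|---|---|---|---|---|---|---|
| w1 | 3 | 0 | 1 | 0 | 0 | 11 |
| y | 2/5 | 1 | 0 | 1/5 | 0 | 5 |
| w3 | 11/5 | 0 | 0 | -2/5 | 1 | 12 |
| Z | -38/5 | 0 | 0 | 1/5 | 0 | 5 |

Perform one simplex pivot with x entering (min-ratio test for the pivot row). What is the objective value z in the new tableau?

493/15

Ratio test on column x — row 1: 11/3 = 11/3; row 2: 5/(2/5) = 25/2; row 3: 12/(11/5) = 60/11. Minimum is 11/3 at row 1 (w1 leaves); pivot element 3.
Pivot on row 1; the Z-row RHS becomes 5 − (-38/5)·(11/3) = 493/15.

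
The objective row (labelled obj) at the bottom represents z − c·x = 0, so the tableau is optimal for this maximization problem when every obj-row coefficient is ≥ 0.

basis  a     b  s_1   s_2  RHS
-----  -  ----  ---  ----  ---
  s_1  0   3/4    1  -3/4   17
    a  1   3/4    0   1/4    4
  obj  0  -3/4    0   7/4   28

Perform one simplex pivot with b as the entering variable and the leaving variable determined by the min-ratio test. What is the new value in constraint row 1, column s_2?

Ratio test on column b — row 1: 17/(3/4) = 68/3; row 2: 4/(3/4) = 16/3. Minimum is 16/3 at row 2 (a leaves); pivot element 3/4.
Divide row 2 by 3/4; eliminate column b from the other rows.
Row 1 update in column s_2: -3/4 − (3/4)·(1/3) = -1.

-1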